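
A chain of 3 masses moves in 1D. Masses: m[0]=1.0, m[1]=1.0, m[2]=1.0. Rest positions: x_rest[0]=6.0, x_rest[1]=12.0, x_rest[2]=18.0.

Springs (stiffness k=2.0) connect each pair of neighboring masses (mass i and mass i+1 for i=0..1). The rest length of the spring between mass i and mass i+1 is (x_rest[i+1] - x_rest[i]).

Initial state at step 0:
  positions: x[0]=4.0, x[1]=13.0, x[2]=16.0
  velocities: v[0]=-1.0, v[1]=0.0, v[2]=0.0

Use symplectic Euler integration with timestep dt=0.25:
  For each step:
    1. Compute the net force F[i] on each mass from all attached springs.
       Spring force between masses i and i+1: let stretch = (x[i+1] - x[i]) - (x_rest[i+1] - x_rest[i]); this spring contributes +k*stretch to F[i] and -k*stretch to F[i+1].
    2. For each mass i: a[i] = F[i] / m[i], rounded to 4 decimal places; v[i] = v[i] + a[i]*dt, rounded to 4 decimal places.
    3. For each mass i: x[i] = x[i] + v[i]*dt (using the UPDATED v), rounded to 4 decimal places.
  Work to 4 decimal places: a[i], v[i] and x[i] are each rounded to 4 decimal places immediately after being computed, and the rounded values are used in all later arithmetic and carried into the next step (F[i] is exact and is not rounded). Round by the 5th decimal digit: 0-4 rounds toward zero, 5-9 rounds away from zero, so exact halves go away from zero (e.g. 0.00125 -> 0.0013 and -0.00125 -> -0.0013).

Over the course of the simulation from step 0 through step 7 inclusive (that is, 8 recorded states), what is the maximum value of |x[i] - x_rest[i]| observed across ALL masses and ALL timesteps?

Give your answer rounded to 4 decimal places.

Answer: 3.4307

Derivation:
Step 0: x=[4.0000 13.0000 16.0000] v=[-1.0000 0.0000 0.0000]
Step 1: x=[4.1250 12.2500 16.3750] v=[0.5000 -3.0000 1.5000]
Step 2: x=[4.5156 11.0000 16.9844] v=[1.5625 -5.0000 2.4375]
Step 3: x=[4.9668 9.6875 17.5957] v=[1.8047 -5.2500 2.4453]
Step 4: x=[5.2581 8.7734 17.9685] v=[1.1651 -3.6563 1.4912]
Step 5: x=[5.2388 8.5693 17.9419] v=[-0.0773 -0.8164 -0.1064]
Step 6: x=[4.8858 9.1205 17.4937] v=[-1.4121 2.2047 -1.7927]
Step 7: x=[4.3121 10.1890 16.7489] v=[-2.2948 4.2740 -2.9793]
Max displacement = 3.4307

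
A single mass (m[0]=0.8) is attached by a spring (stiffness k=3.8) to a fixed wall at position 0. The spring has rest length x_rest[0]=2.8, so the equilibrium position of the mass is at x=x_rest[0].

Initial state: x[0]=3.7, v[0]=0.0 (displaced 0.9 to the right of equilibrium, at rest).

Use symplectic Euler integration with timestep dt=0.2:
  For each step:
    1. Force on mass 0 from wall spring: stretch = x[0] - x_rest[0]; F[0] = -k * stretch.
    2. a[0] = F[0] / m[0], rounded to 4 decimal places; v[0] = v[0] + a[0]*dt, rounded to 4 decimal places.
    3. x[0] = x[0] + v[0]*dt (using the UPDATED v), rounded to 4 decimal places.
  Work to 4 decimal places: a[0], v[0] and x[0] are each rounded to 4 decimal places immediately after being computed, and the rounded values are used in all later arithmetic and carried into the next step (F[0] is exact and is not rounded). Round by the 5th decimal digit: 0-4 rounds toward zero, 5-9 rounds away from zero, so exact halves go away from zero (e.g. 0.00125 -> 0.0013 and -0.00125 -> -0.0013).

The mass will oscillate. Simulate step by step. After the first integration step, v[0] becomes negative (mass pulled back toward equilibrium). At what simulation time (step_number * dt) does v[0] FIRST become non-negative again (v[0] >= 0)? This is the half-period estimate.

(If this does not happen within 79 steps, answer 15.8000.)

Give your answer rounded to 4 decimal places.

Step 0: x=[3.7000] v=[0.0000]
Step 1: x=[3.5290] v=[-0.8550]
Step 2: x=[3.2195] v=[-1.5476]
Step 3: x=[2.8303] v=[-1.9461]
Step 4: x=[2.4353] v=[-1.9749]
Step 5: x=[2.1096] v=[-1.6284]
Step 6: x=[1.9151] v=[-0.9725]
Step 7: x=[1.8887] v=[-0.1318]
Step 8: x=[2.0355] v=[0.7339]
First v>=0 after going negative at step 8, time=1.6000

Answer: 1.6000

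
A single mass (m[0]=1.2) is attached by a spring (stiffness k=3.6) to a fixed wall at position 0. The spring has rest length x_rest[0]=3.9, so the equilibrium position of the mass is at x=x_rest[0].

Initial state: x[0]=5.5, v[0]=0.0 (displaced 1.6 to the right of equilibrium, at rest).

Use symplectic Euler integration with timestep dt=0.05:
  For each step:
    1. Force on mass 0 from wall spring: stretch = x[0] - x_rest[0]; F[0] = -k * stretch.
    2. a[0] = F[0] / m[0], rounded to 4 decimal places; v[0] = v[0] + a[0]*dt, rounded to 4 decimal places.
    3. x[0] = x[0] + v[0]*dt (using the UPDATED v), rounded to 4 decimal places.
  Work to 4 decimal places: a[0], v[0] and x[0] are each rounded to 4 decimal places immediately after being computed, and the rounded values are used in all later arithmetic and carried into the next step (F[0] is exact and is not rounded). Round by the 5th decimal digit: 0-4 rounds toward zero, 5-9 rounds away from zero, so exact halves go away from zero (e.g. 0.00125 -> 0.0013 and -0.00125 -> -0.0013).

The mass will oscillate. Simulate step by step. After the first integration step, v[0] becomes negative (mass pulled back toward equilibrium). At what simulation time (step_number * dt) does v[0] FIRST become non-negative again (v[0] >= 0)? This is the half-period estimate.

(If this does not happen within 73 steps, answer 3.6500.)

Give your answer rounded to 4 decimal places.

Step 0: x=[5.5000] v=[0.0000]
Step 1: x=[5.4880] v=[-0.2400]
Step 2: x=[5.4641] v=[-0.4782]
Step 3: x=[5.4285] v=[-0.7128]
Step 4: x=[5.3814] v=[-0.9421]
Step 5: x=[5.3232] v=[-1.1643]
Step 6: x=[5.2543] v=[-1.3778]
Step 7: x=[5.1753] v=[-1.5809]
Step 8: x=[5.0867] v=[-1.7722]
Step 9: x=[4.9892] v=[-1.9502]
Step 10: x=[4.8835] v=[-2.1136]
Step 11: x=[4.7704] v=[-2.2611]
Step 12: x=[4.6508] v=[-2.3917]
Step 13: x=[4.5256] v=[-2.5043]
Step 14: x=[4.3957] v=[-2.5981]
Step 15: x=[4.2621] v=[-2.6725]
Step 16: x=[4.1258] v=[-2.7268]
Step 17: x=[3.9878] v=[-2.7607]
Step 18: x=[3.8491] v=[-2.7739]
Step 19: x=[3.7108] v=[-2.7663]
Step 20: x=[3.5739] v=[-2.7379]
Step 21: x=[3.4395] v=[-2.6890]
Step 22: x=[3.3085] v=[-2.6199]
Step 23: x=[3.1819] v=[-2.5312]
Step 24: x=[3.0607] v=[-2.4235]
Step 25: x=[2.9458] v=[-2.2976]
Step 26: x=[2.8381] v=[-2.1545]
Step 27: x=[2.7383] v=[-1.9952]
Step 28: x=[2.6473] v=[-1.8209]
Step 29: x=[2.5657] v=[-1.6330]
Step 30: x=[2.4941] v=[-1.4329]
Step 31: x=[2.4330] v=[-1.2220]
Step 32: x=[2.3829] v=[-1.0020]
Step 33: x=[2.3442] v=[-0.7744]
Step 34: x=[2.3172] v=[-0.5410]
Step 35: x=[2.3020] v=[-0.3036]
Step 36: x=[2.2988] v=[-0.0639]
Step 37: x=[2.3076] v=[0.1763]
First v>=0 after going negative at step 37, time=1.8500

Answer: 1.8500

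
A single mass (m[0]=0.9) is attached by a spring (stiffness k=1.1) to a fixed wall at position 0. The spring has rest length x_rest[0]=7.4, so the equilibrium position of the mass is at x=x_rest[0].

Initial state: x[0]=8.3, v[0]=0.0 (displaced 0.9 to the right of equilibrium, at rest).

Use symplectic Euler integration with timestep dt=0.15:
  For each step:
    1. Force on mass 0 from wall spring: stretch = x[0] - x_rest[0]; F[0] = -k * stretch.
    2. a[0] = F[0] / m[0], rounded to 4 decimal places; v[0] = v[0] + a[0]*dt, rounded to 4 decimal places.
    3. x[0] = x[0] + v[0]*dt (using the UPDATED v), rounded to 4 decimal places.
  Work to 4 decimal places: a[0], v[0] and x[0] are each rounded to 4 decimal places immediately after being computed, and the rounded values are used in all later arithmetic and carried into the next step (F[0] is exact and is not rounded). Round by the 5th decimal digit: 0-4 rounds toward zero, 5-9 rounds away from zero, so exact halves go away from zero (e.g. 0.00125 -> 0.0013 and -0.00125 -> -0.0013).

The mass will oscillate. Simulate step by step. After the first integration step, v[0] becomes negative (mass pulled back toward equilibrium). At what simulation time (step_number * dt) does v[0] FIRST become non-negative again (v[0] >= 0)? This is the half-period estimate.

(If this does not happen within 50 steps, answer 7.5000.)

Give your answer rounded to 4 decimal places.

Answer: 2.8500

Derivation:
Step 0: x=[8.3000] v=[0.0000]
Step 1: x=[8.2753] v=[-0.1650]
Step 2: x=[8.2265] v=[-0.3255]
Step 3: x=[8.1550] v=[-0.4770]
Step 4: x=[8.0627] v=[-0.6154]
Step 5: x=[7.9522] v=[-0.7369]
Step 6: x=[7.8265] v=[-0.8381]
Step 7: x=[7.6891] v=[-0.9163]
Step 8: x=[7.5437] v=[-0.9693]
Step 9: x=[7.3944] v=[-0.9956]
Step 10: x=[7.2452] v=[-0.9946]
Step 11: x=[7.1003] v=[-0.9662]
Step 12: x=[6.9636] v=[-0.9113]
Step 13: x=[6.8389] v=[-0.8313]
Step 14: x=[6.7296] v=[-0.7284]
Step 15: x=[6.6388] v=[-0.6055]
Step 16: x=[6.5689] v=[-0.4659]
Step 17: x=[6.5219] v=[-0.3135]
Step 18: x=[6.4990] v=[-0.1525]
Step 19: x=[6.5009] v=[0.0127]
First v>=0 after going negative at step 19, time=2.8500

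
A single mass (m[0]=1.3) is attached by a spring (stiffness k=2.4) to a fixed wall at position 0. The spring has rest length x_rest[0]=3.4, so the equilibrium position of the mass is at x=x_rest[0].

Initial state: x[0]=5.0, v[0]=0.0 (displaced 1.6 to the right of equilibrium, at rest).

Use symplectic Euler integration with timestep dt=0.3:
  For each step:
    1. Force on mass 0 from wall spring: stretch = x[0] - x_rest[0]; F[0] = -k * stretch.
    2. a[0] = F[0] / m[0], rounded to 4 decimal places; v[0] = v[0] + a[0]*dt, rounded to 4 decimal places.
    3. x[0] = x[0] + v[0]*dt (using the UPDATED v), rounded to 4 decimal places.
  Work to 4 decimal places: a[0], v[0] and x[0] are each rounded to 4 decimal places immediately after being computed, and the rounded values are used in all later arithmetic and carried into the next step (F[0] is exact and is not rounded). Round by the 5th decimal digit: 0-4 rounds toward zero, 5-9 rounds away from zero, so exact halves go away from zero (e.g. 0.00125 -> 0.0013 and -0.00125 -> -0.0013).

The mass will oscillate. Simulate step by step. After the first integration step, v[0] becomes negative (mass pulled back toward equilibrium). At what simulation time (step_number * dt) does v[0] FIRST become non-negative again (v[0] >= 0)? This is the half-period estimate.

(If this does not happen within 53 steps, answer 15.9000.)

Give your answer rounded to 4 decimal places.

Step 0: x=[5.0000] v=[0.0000]
Step 1: x=[4.7342] v=[-0.8861]
Step 2: x=[4.2467] v=[-1.6250]
Step 3: x=[3.6185] v=[-2.0939]
Step 4: x=[2.9540] v=[-2.2149]
Step 5: x=[2.3636] v=[-1.9679]
Step 6: x=[1.9454] v=[-1.3939]
Step 7: x=[1.7689] v=[-0.5883]
Step 8: x=[1.8634] v=[0.3151]
First v>=0 after going negative at step 8, time=2.4000

Answer: 2.4000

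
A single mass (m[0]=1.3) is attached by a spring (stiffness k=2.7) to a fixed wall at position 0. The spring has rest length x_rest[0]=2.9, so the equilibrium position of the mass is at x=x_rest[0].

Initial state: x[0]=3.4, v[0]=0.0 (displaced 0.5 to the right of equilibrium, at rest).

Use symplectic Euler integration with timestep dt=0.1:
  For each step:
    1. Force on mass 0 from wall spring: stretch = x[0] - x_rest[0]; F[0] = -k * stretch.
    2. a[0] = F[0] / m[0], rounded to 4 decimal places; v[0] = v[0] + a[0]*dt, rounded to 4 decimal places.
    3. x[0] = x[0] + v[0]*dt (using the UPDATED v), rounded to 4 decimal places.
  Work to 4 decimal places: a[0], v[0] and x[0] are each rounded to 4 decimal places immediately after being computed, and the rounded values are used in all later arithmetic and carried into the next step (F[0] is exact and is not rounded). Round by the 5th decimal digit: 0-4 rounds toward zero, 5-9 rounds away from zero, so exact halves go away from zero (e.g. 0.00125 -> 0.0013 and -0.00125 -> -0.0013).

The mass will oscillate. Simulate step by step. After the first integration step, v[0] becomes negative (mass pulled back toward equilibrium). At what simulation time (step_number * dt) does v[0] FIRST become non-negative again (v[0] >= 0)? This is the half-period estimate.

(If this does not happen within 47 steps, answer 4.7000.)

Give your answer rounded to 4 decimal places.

Answer: 2.2000

Derivation:
Step 0: x=[3.4000] v=[0.0000]
Step 1: x=[3.3896] v=[-0.1039]
Step 2: x=[3.3690] v=[-0.2056]
Step 3: x=[3.3387] v=[-0.3030]
Step 4: x=[3.2993] v=[-0.3941]
Step 5: x=[3.2516] v=[-0.4770]
Step 6: x=[3.1966] v=[-0.5500]
Step 7: x=[3.1354] v=[-0.6116]
Step 8: x=[3.0694] v=[-0.6605]
Step 9: x=[2.9998] v=[-0.6957]
Step 10: x=[2.9282] v=[-0.7164]
Step 11: x=[2.8560] v=[-0.7223]
Step 12: x=[2.7847] v=[-0.7132]
Step 13: x=[2.7158] v=[-0.6893]
Step 14: x=[2.6507] v=[-0.6510]
Step 15: x=[2.5908] v=[-0.5992]
Step 16: x=[2.5373] v=[-0.5350]
Step 17: x=[2.4913] v=[-0.4597]
Step 18: x=[2.4538] v=[-0.3748]
Step 19: x=[2.4256] v=[-0.2821]
Step 20: x=[2.4072] v=[-0.1836]
Step 21: x=[2.3991] v=[-0.0813]
Step 22: x=[2.4014] v=[0.0227]
First v>=0 after going negative at step 22, time=2.2000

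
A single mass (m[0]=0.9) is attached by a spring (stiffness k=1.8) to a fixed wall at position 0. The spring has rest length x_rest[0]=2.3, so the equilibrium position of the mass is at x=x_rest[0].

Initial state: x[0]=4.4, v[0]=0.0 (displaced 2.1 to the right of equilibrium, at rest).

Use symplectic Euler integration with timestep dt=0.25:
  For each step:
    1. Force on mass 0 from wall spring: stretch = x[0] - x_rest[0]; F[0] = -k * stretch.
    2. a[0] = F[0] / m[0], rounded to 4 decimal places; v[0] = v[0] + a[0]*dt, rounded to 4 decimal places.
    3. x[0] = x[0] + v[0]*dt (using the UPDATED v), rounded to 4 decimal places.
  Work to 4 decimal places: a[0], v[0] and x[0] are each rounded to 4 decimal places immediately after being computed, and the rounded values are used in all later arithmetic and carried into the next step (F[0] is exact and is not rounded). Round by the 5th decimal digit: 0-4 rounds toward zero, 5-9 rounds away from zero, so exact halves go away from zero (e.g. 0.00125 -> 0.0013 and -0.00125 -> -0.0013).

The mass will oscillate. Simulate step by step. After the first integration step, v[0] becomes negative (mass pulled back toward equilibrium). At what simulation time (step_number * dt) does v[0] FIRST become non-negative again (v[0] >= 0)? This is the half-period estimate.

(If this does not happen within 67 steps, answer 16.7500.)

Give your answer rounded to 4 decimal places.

Answer: 2.2500

Derivation:
Step 0: x=[4.4000] v=[0.0000]
Step 1: x=[4.1375] v=[-1.0500]
Step 2: x=[3.6453] v=[-1.9688]
Step 3: x=[2.9849] v=[-2.6415]
Step 4: x=[2.2389] v=[-2.9840]
Step 5: x=[1.5005] v=[-2.9535]
Step 6: x=[0.8621] v=[-2.5538]
Step 7: x=[0.4034] v=[-1.8349]
Step 8: x=[0.1818] v=[-0.8866]
Step 9: x=[0.2249] v=[0.1725]
First v>=0 after going negative at step 9, time=2.2500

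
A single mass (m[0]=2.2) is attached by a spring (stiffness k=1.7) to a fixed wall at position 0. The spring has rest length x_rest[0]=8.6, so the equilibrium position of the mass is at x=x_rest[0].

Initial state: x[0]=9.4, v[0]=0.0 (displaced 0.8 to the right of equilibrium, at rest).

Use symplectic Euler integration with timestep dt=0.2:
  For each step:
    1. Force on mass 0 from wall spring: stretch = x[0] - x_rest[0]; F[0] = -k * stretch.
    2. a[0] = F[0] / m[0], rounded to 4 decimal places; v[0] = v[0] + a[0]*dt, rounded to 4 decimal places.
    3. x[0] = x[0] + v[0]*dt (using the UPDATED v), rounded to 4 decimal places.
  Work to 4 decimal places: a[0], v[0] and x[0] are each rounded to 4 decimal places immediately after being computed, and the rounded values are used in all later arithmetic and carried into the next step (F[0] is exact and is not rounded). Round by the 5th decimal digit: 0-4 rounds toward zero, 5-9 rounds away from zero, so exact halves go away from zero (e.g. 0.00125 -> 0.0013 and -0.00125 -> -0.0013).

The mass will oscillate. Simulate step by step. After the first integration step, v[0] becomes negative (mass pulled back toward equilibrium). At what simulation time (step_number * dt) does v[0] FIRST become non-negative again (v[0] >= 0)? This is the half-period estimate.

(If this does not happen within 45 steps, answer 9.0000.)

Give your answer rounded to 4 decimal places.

Step 0: x=[9.4000] v=[0.0000]
Step 1: x=[9.3753] v=[-0.1236]
Step 2: x=[9.3266] v=[-0.2434]
Step 3: x=[9.2555] v=[-0.3557]
Step 4: x=[9.1641] v=[-0.4570]
Step 5: x=[9.0553] v=[-0.5442]
Step 6: x=[8.9324] v=[-0.6146]
Step 7: x=[8.7992] v=[-0.6660]
Step 8: x=[8.6598] v=[-0.6968]
Step 9: x=[8.5186] v=[-0.7060]
Step 10: x=[8.3799] v=[-0.6934]
Step 11: x=[8.2480] v=[-0.6594]
Step 12: x=[8.1270] v=[-0.6050]
Step 13: x=[8.0206] v=[-0.5319]
Step 14: x=[7.9321] v=[-0.4424]
Step 15: x=[7.8643] v=[-0.3392]
Step 16: x=[7.8192] v=[-0.2255]
Step 17: x=[7.7982] v=[-0.1048]
Step 18: x=[7.8020] v=[0.0191]
First v>=0 after going negative at step 18, time=3.6000

Answer: 3.6000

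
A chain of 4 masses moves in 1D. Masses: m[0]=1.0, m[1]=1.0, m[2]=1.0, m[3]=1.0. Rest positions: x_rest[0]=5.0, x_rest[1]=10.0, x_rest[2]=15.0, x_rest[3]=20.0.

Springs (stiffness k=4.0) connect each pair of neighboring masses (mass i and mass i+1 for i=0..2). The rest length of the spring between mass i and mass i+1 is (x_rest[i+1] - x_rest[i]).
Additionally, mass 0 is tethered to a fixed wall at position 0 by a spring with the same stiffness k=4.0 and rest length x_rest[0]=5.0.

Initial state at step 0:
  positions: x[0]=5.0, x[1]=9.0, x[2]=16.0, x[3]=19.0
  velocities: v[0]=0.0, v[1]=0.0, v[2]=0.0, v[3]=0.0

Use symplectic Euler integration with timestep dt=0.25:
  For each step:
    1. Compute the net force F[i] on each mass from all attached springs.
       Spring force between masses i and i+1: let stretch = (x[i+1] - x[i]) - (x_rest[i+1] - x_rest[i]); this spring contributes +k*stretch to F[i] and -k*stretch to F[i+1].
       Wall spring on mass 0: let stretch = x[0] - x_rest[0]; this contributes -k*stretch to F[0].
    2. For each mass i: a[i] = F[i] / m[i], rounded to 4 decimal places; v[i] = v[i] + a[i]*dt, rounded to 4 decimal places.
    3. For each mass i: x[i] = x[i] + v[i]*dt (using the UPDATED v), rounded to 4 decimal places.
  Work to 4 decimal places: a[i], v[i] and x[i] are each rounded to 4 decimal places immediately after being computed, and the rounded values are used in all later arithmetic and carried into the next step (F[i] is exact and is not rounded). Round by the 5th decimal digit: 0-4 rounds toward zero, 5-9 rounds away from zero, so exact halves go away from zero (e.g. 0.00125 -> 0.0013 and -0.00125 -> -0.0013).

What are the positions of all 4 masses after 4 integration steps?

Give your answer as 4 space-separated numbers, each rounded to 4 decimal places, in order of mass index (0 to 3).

Step 0: x=[5.0000 9.0000 16.0000 19.0000] v=[0.0000 0.0000 0.0000 0.0000]
Step 1: x=[4.7500 9.7500 15.0000 19.5000] v=[-1.0000 3.0000 -4.0000 2.0000]
Step 2: x=[4.5625 10.5625 13.8125 20.1250] v=[-0.7500 3.2500 -4.7500 2.5000]
Step 3: x=[4.7344 10.6875 13.3906 20.4219] v=[0.6875 0.5000 -1.6875 1.1875]
Step 4: x=[5.2110 10.0000 14.0508 20.2110] v=[1.9062 -2.7500 2.6407 -0.8438]

Answer: 5.2110 10.0000 14.0508 20.2110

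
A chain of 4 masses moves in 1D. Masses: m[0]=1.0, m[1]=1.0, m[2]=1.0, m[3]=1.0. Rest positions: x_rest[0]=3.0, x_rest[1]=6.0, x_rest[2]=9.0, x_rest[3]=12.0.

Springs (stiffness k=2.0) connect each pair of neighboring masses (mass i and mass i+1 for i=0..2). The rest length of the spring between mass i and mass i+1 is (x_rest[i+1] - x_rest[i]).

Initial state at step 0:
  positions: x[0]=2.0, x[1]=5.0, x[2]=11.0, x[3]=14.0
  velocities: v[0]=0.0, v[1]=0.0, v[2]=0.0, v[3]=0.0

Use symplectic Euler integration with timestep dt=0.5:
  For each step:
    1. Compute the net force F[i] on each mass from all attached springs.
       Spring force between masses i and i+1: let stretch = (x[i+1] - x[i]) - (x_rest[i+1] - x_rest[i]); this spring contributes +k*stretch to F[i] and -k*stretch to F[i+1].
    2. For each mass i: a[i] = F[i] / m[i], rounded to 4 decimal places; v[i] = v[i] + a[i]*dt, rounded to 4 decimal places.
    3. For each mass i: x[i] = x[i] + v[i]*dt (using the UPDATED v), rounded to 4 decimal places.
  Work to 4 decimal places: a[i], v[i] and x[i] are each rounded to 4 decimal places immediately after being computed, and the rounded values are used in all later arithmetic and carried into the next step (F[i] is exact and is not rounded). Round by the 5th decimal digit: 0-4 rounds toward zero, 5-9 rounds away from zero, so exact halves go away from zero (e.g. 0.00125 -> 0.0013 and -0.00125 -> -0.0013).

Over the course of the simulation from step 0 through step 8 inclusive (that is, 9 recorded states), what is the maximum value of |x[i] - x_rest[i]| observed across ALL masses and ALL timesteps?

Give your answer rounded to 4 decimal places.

Step 0: x=[2.0000 5.0000 11.0000 14.0000] v=[0.0000 0.0000 0.0000 0.0000]
Step 1: x=[2.0000 6.5000 9.5000 14.0000] v=[0.0000 3.0000 -3.0000 0.0000]
Step 2: x=[2.7500 7.2500 8.7500 13.2500] v=[1.5000 1.5000 -1.5000 -1.5000]
Step 3: x=[4.2500 6.5000 9.5000 11.7500] v=[3.0000 -1.5000 1.5000 -3.0000]
Step 4: x=[5.3750 6.1250 9.8750 10.6250] v=[2.2500 -0.7500 0.7500 -2.2500]
Step 5: x=[5.3750 7.2500 8.7500 10.6250] v=[0.0000 2.2500 -2.2500 0.0000]
Step 6: x=[4.8125 8.1875 7.8125 11.1875] v=[-1.1250 1.8750 -1.8750 1.1250]
Step 7: x=[4.4375 7.2500 8.7500 11.5625] v=[-0.7500 -1.8750 1.8750 0.7500]
Step 8: x=[3.9688 5.6563 10.3438 12.0313] v=[-0.9375 -3.1875 3.1875 0.9375]
Max displacement = 2.3750

Answer: 2.3750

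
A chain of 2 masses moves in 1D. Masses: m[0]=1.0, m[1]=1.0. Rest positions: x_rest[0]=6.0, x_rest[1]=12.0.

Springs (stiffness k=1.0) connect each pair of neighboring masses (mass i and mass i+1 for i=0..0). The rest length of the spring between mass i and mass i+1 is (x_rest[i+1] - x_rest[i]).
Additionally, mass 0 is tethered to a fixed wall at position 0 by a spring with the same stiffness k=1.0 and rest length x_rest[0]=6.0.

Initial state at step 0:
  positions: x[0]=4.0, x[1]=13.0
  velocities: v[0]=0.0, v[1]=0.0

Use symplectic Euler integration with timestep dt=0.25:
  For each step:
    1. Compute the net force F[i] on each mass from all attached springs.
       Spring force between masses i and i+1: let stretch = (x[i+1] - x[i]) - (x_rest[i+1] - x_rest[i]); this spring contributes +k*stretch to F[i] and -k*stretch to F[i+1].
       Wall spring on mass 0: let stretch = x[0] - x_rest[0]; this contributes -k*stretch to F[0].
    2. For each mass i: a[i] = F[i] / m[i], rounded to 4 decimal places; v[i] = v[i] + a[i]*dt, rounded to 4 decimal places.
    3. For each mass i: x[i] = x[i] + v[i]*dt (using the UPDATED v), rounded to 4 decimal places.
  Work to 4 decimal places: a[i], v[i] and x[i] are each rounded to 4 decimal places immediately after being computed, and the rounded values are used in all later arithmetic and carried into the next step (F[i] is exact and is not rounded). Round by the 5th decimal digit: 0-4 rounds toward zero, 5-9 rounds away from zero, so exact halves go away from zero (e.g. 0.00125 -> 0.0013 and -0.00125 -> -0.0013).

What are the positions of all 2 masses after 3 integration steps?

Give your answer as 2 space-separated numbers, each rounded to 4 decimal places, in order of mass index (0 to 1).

Step 0: x=[4.0000 13.0000] v=[0.0000 0.0000]
Step 1: x=[4.3125 12.8125] v=[1.2500 -0.7500]
Step 2: x=[4.8867 12.4688] v=[2.2969 -1.3750]
Step 3: x=[5.6294 12.0262] v=[2.9708 -1.7705]

Answer: 5.6294 12.0262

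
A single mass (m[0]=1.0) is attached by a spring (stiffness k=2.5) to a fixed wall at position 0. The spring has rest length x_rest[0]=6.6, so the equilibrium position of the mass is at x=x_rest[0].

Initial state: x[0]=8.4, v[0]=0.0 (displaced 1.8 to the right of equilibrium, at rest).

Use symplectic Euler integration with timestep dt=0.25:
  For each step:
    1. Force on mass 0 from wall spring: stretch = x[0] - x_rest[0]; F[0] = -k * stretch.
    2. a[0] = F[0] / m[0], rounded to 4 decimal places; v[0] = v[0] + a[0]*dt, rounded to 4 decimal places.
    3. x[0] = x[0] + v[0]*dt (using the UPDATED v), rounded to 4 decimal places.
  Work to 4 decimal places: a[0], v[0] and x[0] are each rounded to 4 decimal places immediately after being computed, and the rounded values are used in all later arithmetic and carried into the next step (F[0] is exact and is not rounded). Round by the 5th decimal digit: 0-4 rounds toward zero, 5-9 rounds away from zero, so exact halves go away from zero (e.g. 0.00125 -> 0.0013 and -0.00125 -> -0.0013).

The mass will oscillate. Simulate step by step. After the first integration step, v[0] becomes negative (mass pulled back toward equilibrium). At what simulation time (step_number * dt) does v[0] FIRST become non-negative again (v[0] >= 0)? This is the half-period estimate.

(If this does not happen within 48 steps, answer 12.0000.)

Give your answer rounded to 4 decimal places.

Answer: 2.0000

Derivation:
Step 0: x=[8.4000] v=[0.0000]
Step 1: x=[8.1188] v=[-1.1250]
Step 2: x=[7.6002] v=[-2.0743]
Step 3: x=[6.9254] v=[-2.6994]
Step 4: x=[6.1997] v=[-2.9028]
Step 5: x=[5.5366] v=[-2.6526]
Step 6: x=[5.0396] v=[-1.9880]
Step 7: x=[4.7864] v=[-1.0128]
Step 8: x=[4.8166] v=[0.1207]
First v>=0 after going negative at step 8, time=2.0000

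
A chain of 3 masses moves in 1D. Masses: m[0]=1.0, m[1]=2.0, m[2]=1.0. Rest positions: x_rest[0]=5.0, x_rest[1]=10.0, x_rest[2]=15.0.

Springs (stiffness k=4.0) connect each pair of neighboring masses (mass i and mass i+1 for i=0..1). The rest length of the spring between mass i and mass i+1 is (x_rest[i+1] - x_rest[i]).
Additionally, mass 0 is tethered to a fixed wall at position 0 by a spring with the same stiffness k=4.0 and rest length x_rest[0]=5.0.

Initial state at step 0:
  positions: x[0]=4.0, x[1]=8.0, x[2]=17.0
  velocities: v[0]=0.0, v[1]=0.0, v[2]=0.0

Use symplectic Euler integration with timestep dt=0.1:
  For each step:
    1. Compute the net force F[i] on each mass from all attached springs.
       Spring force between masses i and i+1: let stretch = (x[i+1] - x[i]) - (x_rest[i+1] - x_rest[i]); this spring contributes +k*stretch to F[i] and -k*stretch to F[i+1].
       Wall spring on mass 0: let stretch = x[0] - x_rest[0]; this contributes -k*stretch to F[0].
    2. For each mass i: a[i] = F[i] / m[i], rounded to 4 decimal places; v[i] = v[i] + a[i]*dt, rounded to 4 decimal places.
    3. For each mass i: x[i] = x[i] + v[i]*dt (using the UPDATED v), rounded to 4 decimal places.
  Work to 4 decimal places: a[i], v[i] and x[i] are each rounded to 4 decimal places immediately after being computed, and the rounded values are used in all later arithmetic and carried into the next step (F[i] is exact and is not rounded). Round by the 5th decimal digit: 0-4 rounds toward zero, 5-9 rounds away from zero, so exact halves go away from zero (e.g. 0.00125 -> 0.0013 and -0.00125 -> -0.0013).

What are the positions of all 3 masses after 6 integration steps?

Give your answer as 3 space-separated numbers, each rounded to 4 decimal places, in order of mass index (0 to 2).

Step 0: x=[4.0000 8.0000 17.0000] v=[0.0000 0.0000 0.0000]
Step 1: x=[4.0000 8.1000 16.8400] v=[0.0000 1.0000 -1.6000]
Step 2: x=[4.0040 8.2928 16.5304] v=[0.0400 1.9280 -3.0960]
Step 3: x=[4.0194 8.5646 16.0913] v=[0.1539 2.7178 -4.3910]
Step 4: x=[4.0558 8.8960 15.5511] v=[0.3642 3.3141 -5.4017]
Step 5: x=[4.1236 9.2637 14.9447] v=[0.6780 3.6771 -6.0637]
Step 6: x=[4.2321 9.6422 14.3111] v=[1.0846 3.7853 -6.3361]

Answer: 4.2321 9.6422 14.3111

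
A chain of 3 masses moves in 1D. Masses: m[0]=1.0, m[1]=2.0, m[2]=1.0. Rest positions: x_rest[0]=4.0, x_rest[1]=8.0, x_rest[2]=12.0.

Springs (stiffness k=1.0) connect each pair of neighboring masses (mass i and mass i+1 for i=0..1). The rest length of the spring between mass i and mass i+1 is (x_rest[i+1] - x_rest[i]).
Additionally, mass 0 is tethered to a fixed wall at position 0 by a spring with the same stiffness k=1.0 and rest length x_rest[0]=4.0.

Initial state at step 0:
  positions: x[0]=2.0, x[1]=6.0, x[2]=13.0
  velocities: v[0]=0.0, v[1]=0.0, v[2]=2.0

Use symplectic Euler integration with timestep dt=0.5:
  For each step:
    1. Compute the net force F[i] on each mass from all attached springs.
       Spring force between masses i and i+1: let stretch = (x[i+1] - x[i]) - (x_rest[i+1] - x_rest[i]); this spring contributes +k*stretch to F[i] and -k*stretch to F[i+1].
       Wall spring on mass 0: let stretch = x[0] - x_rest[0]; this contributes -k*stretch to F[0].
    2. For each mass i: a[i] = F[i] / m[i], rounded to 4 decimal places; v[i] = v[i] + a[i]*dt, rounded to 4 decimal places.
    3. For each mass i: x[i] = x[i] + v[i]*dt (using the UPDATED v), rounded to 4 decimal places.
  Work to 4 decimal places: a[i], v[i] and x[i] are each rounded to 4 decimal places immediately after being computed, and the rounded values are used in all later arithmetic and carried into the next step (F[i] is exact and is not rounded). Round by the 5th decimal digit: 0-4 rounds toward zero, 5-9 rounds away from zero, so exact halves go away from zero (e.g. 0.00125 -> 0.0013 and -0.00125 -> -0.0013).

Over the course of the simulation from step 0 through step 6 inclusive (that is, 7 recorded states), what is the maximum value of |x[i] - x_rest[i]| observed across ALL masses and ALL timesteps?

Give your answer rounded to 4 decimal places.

Step 0: x=[2.0000 6.0000 13.0000] v=[0.0000 0.0000 2.0000]
Step 1: x=[2.5000 6.3750 13.2500] v=[1.0000 0.7500 0.5000]
Step 2: x=[3.3438 7.1250 12.7813] v=[1.6875 1.5000 -0.9375]
Step 3: x=[4.2969 8.1094 11.8985] v=[1.9062 1.9688 -1.7657]
Step 4: x=[5.1289 9.0909 11.0684] v=[1.6640 1.9630 -1.6603]
Step 5: x=[5.6692 9.8244 10.7439] v=[1.0806 1.4669 -0.6491]
Step 6: x=[5.8310 10.1534 11.1895] v=[0.3236 0.6580 0.8912]
Max displacement = 2.1534

Answer: 2.1534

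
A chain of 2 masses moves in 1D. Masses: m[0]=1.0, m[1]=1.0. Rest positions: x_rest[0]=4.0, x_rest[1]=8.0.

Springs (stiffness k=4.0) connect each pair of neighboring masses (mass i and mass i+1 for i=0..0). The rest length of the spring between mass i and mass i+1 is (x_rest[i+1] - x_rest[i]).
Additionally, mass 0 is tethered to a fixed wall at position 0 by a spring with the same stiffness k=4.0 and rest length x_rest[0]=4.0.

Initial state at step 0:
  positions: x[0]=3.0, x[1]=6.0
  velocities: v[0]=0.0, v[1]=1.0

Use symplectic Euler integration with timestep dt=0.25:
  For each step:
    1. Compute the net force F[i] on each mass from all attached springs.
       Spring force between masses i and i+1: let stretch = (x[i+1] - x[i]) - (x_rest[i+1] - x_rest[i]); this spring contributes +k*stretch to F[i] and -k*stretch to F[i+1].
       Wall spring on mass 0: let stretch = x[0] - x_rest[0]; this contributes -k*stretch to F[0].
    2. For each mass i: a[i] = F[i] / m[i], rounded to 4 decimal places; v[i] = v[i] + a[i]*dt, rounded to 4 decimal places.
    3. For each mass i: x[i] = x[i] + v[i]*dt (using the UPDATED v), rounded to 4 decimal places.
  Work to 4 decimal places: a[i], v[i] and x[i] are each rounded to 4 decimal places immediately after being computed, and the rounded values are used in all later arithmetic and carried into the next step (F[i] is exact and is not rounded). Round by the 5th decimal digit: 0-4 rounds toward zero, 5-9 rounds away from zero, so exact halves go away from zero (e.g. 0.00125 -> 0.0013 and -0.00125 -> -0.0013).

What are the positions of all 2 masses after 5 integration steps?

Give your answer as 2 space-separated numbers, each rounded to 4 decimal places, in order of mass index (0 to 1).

Answer: 4.6309 8.7872

Derivation:
Step 0: x=[3.0000 6.0000] v=[0.0000 1.0000]
Step 1: x=[3.0000 6.5000] v=[0.0000 2.0000]
Step 2: x=[3.1250 7.1250] v=[0.5000 2.5000]
Step 3: x=[3.4688 7.7500] v=[1.3750 2.5000]
Step 4: x=[4.0157 8.3047] v=[2.1874 2.2188]
Step 5: x=[4.6309 8.7872] v=[2.4607 1.9298]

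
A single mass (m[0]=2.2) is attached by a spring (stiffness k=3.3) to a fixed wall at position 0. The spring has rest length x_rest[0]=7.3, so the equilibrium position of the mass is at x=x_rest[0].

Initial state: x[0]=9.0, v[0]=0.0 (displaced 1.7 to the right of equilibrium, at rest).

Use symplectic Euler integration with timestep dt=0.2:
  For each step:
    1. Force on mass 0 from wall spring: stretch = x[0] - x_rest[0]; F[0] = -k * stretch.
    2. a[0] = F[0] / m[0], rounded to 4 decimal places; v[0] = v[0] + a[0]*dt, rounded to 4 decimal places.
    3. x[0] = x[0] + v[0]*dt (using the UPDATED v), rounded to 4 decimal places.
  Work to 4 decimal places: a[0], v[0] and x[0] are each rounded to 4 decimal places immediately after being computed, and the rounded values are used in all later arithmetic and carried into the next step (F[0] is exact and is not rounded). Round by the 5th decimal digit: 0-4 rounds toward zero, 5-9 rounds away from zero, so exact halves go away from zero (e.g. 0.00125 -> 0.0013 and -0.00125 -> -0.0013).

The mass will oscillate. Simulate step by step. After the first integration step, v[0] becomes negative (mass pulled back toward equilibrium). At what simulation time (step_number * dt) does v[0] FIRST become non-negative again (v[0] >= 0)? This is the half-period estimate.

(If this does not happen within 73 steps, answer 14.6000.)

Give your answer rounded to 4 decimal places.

Step 0: x=[9.0000] v=[0.0000]
Step 1: x=[8.8980] v=[-0.5100]
Step 2: x=[8.7001] v=[-0.9894]
Step 3: x=[8.4182] v=[-1.4094]
Step 4: x=[8.0692] v=[-1.7449]
Step 5: x=[7.6741] v=[-1.9757]
Step 6: x=[7.2565] v=[-2.0879]
Step 7: x=[6.8415] v=[-2.0748]
Step 8: x=[6.4541] v=[-1.9372]
Step 9: x=[6.1174] v=[-1.6834]
Step 10: x=[5.8517] v=[-1.3286]
Step 11: x=[5.6729] v=[-0.8941]
Step 12: x=[5.5917] v=[-0.4060]
Step 13: x=[5.6130] v=[0.1065]
First v>=0 after going negative at step 13, time=2.6000

Answer: 2.6000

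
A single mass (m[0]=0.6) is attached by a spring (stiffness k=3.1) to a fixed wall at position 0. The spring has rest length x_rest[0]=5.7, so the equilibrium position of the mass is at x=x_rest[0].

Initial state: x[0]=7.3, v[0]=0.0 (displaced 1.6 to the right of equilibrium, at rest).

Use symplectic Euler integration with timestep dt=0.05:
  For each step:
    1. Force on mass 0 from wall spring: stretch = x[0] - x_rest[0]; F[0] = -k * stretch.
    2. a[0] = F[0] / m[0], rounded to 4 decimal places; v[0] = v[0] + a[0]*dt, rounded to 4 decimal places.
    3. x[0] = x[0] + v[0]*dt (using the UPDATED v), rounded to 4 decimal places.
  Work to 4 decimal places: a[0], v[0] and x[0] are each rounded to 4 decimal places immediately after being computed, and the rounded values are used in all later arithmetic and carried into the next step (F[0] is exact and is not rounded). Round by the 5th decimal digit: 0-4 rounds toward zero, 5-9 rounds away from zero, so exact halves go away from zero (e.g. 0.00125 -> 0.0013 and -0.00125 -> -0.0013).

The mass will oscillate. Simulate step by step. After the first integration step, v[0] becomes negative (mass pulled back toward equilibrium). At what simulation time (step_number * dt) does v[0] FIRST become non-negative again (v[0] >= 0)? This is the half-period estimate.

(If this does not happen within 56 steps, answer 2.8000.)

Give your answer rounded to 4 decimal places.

Answer: 1.4000

Derivation:
Step 0: x=[7.3000] v=[0.0000]
Step 1: x=[7.2793] v=[-0.4133]
Step 2: x=[7.2382] v=[-0.8213]
Step 3: x=[7.1773] v=[-1.2187]
Step 4: x=[7.0973] v=[-1.6003]
Step 5: x=[6.9992] v=[-1.9613]
Step 6: x=[6.8844] v=[-2.2969]
Step 7: x=[6.7543] v=[-2.6029]
Step 8: x=[6.6105] v=[-2.8753]
Step 9: x=[6.4550] v=[-3.1105]
Step 10: x=[6.2897] v=[-3.3055]
Step 11: x=[6.1168] v=[-3.4578]
Step 12: x=[5.9385] v=[-3.5655]
Step 13: x=[5.7571] v=[-3.6271]
Step 14: x=[5.5750] v=[-3.6419]
Step 15: x=[5.3945] v=[-3.6096]
Step 16: x=[5.2180] v=[-3.5307]
Step 17: x=[5.0477] v=[-3.4062]
Step 18: x=[4.8858] v=[-3.2377]
Step 19: x=[4.7344] v=[-3.0274]
Step 20: x=[4.5955] v=[-2.7780]
Step 21: x=[4.4709] v=[-2.4927]
Step 22: x=[4.3621] v=[-2.1752]
Step 23: x=[4.2706] v=[-1.8296]
Step 24: x=[4.1976] v=[-1.4603]
Step 25: x=[4.1440] v=[-1.0722]
Step 26: x=[4.1105] v=[-0.6702]
Step 27: x=[4.0975] v=[-0.2596]
Step 28: x=[4.1052] v=[0.1544]
First v>=0 after going negative at step 28, time=1.4000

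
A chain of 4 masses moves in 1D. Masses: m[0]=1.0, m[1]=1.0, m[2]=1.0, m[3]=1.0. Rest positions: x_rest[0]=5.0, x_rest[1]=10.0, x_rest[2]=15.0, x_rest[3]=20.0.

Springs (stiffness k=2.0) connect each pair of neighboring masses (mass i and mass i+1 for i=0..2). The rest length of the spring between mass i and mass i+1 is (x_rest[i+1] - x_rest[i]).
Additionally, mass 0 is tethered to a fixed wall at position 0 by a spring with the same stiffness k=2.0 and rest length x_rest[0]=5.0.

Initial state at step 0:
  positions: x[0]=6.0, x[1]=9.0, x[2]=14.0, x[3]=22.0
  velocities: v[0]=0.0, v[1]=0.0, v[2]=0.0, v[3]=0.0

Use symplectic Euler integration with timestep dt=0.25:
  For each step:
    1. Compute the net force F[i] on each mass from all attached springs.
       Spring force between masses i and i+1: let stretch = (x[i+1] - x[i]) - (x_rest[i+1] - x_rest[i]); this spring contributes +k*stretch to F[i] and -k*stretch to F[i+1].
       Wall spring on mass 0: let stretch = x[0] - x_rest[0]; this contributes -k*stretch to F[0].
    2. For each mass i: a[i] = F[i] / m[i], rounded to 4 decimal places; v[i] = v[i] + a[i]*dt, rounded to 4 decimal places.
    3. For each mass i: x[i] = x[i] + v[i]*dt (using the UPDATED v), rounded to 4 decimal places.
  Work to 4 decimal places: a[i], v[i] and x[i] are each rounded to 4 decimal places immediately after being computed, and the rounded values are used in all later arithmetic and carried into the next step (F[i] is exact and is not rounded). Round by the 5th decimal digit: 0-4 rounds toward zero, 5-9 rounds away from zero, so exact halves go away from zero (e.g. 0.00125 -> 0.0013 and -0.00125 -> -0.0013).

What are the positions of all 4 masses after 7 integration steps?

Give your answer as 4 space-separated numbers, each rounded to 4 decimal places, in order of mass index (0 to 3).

Step 0: x=[6.0000 9.0000 14.0000 22.0000] v=[0.0000 0.0000 0.0000 0.0000]
Step 1: x=[5.6250 9.2500 14.3750 21.6250] v=[-1.5000 1.0000 1.5000 -1.5000]
Step 2: x=[5.0000 9.6875 15.0156 20.9688] v=[-2.5000 1.7500 2.5625 -2.6250]
Step 3: x=[4.3359 10.2051 15.7344 20.1934] v=[-2.6563 2.0703 2.8751 -3.1016]
Step 4: x=[3.8635 10.6802 16.3194 19.4856] v=[-1.8897 1.9004 2.3400 -2.8311]
Step 5: x=[3.7602 11.0081 16.5953 19.0071] v=[-0.4131 1.3117 1.1035 -1.9142]
Step 6: x=[4.0929 11.1285 16.4743 18.8521] v=[1.3308 0.4814 -0.4842 -0.6201]
Step 7: x=[4.7935 11.0376 15.9823 19.0249] v=[2.8022 -0.3635 -1.9682 0.6910]

Answer: 4.7935 11.0376 15.9823 19.0249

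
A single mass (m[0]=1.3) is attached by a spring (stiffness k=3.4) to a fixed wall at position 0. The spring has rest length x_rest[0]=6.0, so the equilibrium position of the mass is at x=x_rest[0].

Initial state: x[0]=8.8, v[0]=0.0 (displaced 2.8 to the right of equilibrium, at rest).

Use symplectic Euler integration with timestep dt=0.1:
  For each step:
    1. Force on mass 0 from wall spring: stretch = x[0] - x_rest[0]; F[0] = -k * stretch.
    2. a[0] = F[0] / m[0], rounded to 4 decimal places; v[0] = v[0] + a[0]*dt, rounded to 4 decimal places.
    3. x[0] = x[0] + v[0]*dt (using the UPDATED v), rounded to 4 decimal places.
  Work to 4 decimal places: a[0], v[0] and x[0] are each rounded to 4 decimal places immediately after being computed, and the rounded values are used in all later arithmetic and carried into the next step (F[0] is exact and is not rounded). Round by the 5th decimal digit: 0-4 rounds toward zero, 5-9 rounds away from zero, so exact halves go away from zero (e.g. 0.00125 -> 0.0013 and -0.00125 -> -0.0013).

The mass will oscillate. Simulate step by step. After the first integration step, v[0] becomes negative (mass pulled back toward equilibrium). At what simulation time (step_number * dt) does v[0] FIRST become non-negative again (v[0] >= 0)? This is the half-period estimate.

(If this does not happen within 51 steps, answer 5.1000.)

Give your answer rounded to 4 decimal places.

Step 0: x=[8.8000] v=[0.0000]
Step 1: x=[8.7268] v=[-0.7323]
Step 2: x=[8.5823] v=[-1.4455]
Step 3: x=[8.3702] v=[-2.1209]
Step 4: x=[8.0961] v=[-2.7408]
Step 5: x=[7.7672] v=[-3.2890]
Step 6: x=[7.3921] v=[-3.7512]
Step 7: x=[6.9806] v=[-4.1153]
Step 8: x=[6.5434] v=[-4.3718]
Step 9: x=[6.0920] v=[-4.5139]
Step 10: x=[5.6382] v=[-4.5380]
Step 11: x=[5.1939] v=[-4.4434]
Step 12: x=[4.7706] v=[-4.2326]
Step 13: x=[4.3795] v=[-3.9111]
Step 14: x=[4.0308] v=[-3.4873]
Step 15: x=[3.7336] v=[-2.9723]
Step 16: x=[3.4956] v=[-2.3796]
Step 17: x=[3.3231] v=[-1.7246]
Step 18: x=[3.2207] v=[-1.0245]
Step 19: x=[3.1909] v=[-0.2976]
Step 20: x=[3.2346] v=[0.4371]
First v>=0 after going negative at step 20, time=2.0000

Answer: 2.0000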